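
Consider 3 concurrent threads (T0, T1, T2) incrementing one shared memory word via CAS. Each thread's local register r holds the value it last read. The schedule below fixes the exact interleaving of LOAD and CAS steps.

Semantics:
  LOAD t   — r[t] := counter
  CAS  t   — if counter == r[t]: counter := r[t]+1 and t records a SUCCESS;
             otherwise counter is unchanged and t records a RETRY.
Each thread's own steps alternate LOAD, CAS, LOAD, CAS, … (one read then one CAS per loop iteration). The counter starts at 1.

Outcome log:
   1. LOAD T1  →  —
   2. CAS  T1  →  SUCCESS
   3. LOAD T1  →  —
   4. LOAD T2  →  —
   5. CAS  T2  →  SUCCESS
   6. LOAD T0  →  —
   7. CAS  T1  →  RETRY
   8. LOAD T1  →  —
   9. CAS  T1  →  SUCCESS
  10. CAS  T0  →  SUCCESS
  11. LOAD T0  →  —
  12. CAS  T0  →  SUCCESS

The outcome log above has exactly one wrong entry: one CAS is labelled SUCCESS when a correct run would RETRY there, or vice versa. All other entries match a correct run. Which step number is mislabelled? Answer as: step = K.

Correct run:
[1] T1.load  rd  (counter 1, T1.r 1)
[2] T1.cas  hit  (counter 2, T1.r 1)
[3] T1.load  rd  (counter 2, T1.r 2)
[4] T2.load  rd  (counter 2, T2.r 2)
[5] T2.cas  hit  (counter 3, T2.r 2)
[6] T0.load  rd  (counter 3, T0.r 3)
[7] T1.cas  miss  (counter 3, T1.r 2)
[8] T1.load  rd  (counter 3, T1.r 3)
[9] T1.cas  hit  (counter 4, T1.r 3)
[10] T0.cas  miss  (counter 4, T0.r 3)
[11] T0.load  rd  (counter 4, T0.r 4)
[12] T0.cas  hit  (counter 5, T0.r 4)
Log disagrees first at step 10.

step = 10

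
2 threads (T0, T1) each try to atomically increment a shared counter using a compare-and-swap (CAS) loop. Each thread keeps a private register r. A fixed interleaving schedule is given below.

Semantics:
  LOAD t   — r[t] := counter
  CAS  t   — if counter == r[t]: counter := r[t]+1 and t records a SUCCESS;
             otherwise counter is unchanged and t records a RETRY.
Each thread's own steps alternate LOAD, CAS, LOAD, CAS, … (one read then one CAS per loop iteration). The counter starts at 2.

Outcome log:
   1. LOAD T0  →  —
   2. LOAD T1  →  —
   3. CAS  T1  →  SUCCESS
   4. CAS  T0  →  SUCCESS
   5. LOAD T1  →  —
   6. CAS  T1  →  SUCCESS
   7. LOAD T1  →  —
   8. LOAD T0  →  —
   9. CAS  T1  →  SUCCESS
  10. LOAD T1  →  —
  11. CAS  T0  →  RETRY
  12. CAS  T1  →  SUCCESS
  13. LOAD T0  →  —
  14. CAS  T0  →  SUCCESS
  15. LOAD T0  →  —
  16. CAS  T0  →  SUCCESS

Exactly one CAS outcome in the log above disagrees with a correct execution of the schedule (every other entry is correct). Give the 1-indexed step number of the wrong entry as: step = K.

step = 4

Re-executing:
[1] T0.load  rd  (counter 2, T0.r 2)
[2] T1.load  rd  (counter 2, T1.r 2)
[3] T1.cas  hit  (counter 3, T1.r 2)
[4] T0.cas  miss  (counter 3, T0.r 2)
[5] T1.load  rd  (counter 3, T1.r 3)
[6] T1.cas  hit  (counter 4, T1.r 3)
[7] T1.load  rd  (counter 4, T1.r 4)
[8] T0.load  rd  (counter 4, T0.r 4)
[9] T1.cas  hit  (counter 5, T1.r 4)
[10] T1.load  rd  (counter 5, T1.r 5)
[11] T0.cas  miss  (counter 5, T0.r 4)
[12] T1.cas  hit  (counter 6, T1.r 5)
[13] T0.load  rd  (counter 6, T0.r 6)
[14] T0.cas  hit  (counter 7, T0.r 6)
[15] T0.load  rd  (counter 7, T0.r 7)
[16] T0.cas  hit  (counter 8, T0.r 7)
Mismatch at 4.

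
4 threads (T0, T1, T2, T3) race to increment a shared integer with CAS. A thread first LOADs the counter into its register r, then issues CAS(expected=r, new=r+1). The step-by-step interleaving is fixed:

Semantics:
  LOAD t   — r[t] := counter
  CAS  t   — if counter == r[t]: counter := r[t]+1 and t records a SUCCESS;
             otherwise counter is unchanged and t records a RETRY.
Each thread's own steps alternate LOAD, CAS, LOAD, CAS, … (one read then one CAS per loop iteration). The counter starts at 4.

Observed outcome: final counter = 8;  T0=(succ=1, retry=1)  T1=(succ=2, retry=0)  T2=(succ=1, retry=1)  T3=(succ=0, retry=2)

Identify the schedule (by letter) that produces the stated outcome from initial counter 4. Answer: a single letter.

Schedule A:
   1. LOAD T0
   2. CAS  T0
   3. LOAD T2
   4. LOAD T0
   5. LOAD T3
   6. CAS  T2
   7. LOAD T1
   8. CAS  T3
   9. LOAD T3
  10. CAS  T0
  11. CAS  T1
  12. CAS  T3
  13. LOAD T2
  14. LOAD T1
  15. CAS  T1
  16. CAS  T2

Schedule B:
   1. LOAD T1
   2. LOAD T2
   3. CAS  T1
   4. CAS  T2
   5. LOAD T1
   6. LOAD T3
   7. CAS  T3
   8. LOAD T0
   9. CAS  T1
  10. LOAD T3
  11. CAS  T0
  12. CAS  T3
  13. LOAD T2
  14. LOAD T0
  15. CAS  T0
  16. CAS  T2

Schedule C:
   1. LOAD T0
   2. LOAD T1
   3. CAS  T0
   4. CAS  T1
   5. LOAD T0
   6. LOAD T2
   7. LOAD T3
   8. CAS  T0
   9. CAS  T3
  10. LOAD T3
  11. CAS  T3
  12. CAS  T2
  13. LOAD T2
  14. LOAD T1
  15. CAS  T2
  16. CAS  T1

A

Tracing schedule A:
#1 T0 reads 4
#2 T0 CAS(4→5) writes; counter now 5
#3 T2 reads 5
#4 T0 reads 5
#5 T3 reads 5
#6 T2 CAS(5→6) writes; counter now 6
#7 T1 reads 6
#8 T3 CAS(5→6) fails; counter now 6
#9 T3 reads 6
#10 T0 CAS(5→6) fails; counter now 6
#11 T1 CAS(6→7) writes; counter now 7
#12 T3 CAS(6→7) fails; counter now 7
#13 T2 reads 7
#14 T1 reads 7
#15 T1 CAS(7→8) writes; counter now 8
#16 T2 CAS(7→8) fails; counter now 8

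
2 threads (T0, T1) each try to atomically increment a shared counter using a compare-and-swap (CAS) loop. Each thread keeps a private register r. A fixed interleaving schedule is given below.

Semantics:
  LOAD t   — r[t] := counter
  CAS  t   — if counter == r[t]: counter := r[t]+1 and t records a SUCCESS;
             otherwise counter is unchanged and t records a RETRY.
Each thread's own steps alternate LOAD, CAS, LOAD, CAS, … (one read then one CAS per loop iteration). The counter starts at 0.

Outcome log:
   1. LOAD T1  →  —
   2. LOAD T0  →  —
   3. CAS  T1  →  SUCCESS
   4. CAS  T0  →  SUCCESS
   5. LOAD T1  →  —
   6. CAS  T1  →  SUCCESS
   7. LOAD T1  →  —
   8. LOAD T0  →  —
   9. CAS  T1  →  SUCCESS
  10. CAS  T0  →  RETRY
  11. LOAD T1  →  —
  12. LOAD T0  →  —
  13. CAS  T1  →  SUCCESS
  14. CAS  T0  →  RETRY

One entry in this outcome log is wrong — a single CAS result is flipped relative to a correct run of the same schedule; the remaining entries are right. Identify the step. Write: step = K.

step = 4

Re-executing:
#1 T1 reads 0
#2 T0 reads 0
#3 T1 CAS(0→1) writes; counter now 1
#4 T0 CAS(0→1) fails; counter now 1
#5 T1 reads 1
#6 T1 CAS(1→2) writes; counter now 2
#7 T1 reads 2
#8 T0 reads 2
#9 T1 CAS(2→3) writes; counter now 3
#10 T0 CAS(2→3) fails; counter now 3
#11 T1 reads 3
#12 T0 reads 3
#13 T1 CAS(3→4) writes; counter now 4
#14 T0 CAS(3→4) fails; counter now 4
Flip is step 4.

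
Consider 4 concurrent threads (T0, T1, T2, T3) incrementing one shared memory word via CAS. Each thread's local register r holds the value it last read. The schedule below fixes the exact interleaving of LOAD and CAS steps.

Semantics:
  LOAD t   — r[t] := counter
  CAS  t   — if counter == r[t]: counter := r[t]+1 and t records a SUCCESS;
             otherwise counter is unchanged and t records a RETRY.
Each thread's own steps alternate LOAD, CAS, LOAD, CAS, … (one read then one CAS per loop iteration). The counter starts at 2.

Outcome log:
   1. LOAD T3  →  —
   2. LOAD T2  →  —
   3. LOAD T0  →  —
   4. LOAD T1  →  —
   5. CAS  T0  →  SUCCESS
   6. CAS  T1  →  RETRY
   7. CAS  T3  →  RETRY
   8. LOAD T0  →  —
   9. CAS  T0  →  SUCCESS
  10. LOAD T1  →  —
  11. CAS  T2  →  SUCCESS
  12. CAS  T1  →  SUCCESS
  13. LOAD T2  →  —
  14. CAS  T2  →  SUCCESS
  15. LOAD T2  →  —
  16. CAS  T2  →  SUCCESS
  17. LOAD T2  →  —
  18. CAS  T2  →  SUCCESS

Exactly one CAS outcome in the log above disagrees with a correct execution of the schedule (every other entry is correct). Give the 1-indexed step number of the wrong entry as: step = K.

Correct run:
step 1: T3 LOAD ⇒ load; ctr=2 reg=2
step 2: T2 LOAD ⇒ load; ctr=2 reg=2
step 3: T0 LOAD ⇒ load; ctr=2 reg=2
step 4: T1 LOAD ⇒ load; ctr=2 reg=2
step 5: T0 CAS ⇒ ok; ctr=3 reg=2
step 6: T1 CAS ⇒ retry; ctr=3 reg=2
step 7: T3 CAS ⇒ retry; ctr=3 reg=2
step 8: T0 LOAD ⇒ load; ctr=3 reg=3
step 9: T0 CAS ⇒ ok; ctr=4 reg=3
step 10: T1 LOAD ⇒ load; ctr=4 reg=4
step 11: T2 CAS ⇒ retry; ctr=4 reg=2
step 12: T1 CAS ⇒ ok; ctr=5 reg=4
step 13: T2 LOAD ⇒ load; ctr=5 reg=5
step 14: T2 CAS ⇒ ok; ctr=6 reg=5
step 15: T2 LOAD ⇒ load; ctr=6 reg=6
step 16: T2 CAS ⇒ ok; ctr=7 reg=6
step 17: T2 LOAD ⇒ load; ctr=7 reg=7
step 18: T2 CAS ⇒ ok; ctr=8 reg=7
Mismatch at 11.

step = 11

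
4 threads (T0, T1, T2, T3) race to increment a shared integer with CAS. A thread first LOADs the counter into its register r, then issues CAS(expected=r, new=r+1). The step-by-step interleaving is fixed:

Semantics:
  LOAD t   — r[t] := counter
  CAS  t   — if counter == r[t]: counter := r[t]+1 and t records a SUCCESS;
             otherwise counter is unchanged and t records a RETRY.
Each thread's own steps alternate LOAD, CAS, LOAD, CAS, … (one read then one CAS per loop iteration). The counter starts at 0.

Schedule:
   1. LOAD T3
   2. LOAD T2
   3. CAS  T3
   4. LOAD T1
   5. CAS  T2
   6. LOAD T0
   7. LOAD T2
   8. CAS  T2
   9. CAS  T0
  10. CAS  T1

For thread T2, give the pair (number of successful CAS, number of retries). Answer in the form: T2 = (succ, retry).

step 1: T3 LOAD ⇒ load; ctr=0 reg=0
step 2: T2 LOAD ⇒ load; ctr=0 reg=0
step 3: T3 CAS ⇒ ok; ctr=1 reg=0
step 4: T1 LOAD ⇒ load; ctr=1 reg=1
step 5: T2 CAS ⇒ retry; ctr=1 reg=0
step 6: T0 LOAD ⇒ load; ctr=1 reg=1
step 7: T2 LOAD ⇒ load; ctr=1 reg=1
step 8: T2 CAS ⇒ ok; ctr=2 reg=1
step 9: T0 CAS ⇒ retry; ctr=2 reg=1
step 10: T1 CAS ⇒ retry; ctr=2 reg=1

T2 = (1, 1)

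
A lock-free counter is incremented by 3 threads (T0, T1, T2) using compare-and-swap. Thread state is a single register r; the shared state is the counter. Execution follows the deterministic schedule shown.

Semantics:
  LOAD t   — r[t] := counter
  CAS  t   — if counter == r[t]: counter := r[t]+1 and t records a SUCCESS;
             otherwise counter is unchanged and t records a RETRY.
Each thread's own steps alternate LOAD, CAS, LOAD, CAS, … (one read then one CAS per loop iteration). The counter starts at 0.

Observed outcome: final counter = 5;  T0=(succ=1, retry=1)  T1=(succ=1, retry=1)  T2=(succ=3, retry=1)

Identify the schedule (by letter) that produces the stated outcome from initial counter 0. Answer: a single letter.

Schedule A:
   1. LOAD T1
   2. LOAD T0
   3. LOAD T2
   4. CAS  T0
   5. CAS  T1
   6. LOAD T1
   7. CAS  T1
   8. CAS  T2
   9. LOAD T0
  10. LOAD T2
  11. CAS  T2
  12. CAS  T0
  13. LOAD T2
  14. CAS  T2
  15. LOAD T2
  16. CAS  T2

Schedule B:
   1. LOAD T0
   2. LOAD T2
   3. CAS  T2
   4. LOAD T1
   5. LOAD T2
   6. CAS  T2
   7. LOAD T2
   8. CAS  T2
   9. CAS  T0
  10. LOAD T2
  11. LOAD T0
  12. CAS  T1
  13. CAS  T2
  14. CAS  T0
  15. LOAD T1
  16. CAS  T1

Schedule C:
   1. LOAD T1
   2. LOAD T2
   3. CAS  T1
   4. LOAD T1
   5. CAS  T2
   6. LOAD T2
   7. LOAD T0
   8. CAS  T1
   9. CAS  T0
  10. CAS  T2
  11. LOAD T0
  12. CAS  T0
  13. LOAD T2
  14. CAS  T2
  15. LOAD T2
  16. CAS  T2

A

Run A:
T1 LOAD — after: cnt=0, r=0 — load
T0 LOAD — after: cnt=0, r=0 — load
T2 LOAD — after: cnt=0, r=0 — load
T0 CAS — after: cnt=1, r=0 — ok
T1 CAS — after: cnt=1, r=0 — retry
T1 LOAD — after: cnt=1, r=1 — load
T1 CAS — after: cnt=2, r=1 — ok
T2 CAS — after: cnt=2, r=0 — retry
T0 LOAD — after: cnt=2, r=2 — load
T2 LOAD — after: cnt=2, r=2 — load
T2 CAS — after: cnt=3, r=2 — ok
T0 CAS — after: cnt=3, r=2 — retry
T2 LOAD — after: cnt=3, r=3 — load
T2 CAS — after: cnt=4, r=3 — ok
T2 LOAD — after: cnt=4, r=4 — load
T2 CAS — after: cnt=5, r=4 — ok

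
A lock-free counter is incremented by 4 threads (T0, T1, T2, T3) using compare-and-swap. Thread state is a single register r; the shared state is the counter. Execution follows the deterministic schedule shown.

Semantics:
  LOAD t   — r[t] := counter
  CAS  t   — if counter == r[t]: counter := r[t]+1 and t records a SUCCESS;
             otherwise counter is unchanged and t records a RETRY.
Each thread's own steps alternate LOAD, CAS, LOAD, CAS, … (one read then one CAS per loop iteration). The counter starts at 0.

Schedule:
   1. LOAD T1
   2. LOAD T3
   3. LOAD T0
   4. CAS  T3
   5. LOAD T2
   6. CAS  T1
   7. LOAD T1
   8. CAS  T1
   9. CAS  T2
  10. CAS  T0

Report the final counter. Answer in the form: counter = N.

counter = 2

T1 LOAD — after: cnt=0, r=0 — load
T3 LOAD — after: cnt=0, r=0 — load
T0 LOAD — after: cnt=0, r=0 — load
T3 CAS — after: cnt=1, r=0 — ok
T2 LOAD — after: cnt=1, r=1 — load
T1 CAS — after: cnt=1, r=0 — retry
T1 LOAD — after: cnt=1, r=1 — load
T1 CAS — after: cnt=2, r=1 — ok
T2 CAS — after: cnt=2, r=1 — retry
T0 CAS — after: cnt=2, r=0 — retry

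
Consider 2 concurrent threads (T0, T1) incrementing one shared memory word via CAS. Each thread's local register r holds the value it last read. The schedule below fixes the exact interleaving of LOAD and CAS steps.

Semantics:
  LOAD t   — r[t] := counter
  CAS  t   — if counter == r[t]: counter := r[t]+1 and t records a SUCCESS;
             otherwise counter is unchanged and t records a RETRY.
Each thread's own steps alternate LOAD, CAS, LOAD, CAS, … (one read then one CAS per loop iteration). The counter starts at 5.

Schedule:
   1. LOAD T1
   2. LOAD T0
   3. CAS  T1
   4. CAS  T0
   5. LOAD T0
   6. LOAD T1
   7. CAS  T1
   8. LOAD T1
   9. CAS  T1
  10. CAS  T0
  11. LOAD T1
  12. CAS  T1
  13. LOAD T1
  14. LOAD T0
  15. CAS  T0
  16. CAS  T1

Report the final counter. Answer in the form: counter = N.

counter = 10

   1) LOAD T1:  M=5  r_T1=5
   2) LOAD T0:  M=5  r_T0=5
   3) CAS  T1:  M=6  r_T1=5 ✓
   4) CAS  T0:  M=6  r_T0=5 ✗
   5) LOAD T0:  M=6  r_T0=6
   6) LOAD T1:  M=6  r_T1=6
   7) CAS  T1:  M=7  r_T1=6 ✓
   8) LOAD T1:  M=7  r_T1=7
   9) CAS  T1:  M=8  r_T1=7 ✓
  10) CAS  T0:  M=8  r_T0=6 ✗
  11) LOAD T1:  M=8  r_T1=8
  12) CAS  T1:  M=9  r_T1=8 ✓
  13) LOAD T1:  M=9  r_T1=9
  14) LOAD T0:  M=9  r_T0=9
  15) CAS  T0:  M=10  r_T0=9 ✓
  16) CAS  T1:  M=10  r_T1=9 ✗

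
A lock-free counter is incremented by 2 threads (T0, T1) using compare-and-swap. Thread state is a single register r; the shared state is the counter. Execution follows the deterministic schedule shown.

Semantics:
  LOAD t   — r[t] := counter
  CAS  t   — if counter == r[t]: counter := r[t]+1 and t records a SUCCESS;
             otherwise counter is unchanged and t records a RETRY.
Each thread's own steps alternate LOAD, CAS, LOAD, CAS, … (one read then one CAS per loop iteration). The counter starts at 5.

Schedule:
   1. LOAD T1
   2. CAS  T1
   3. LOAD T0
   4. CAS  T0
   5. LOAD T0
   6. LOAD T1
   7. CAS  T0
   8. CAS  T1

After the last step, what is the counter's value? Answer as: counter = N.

T1 LOAD — after: cnt=5, r=5 — load
T1 CAS — after: cnt=6, r=5 — ok
T0 LOAD — after: cnt=6, r=6 — load
T0 CAS — after: cnt=7, r=6 — ok
T0 LOAD — after: cnt=7, r=7 — load
T1 LOAD — after: cnt=7, r=7 — load
T0 CAS — after: cnt=8, r=7 — ok
T1 CAS — after: cnt=8, r=7 — retry

counter = 8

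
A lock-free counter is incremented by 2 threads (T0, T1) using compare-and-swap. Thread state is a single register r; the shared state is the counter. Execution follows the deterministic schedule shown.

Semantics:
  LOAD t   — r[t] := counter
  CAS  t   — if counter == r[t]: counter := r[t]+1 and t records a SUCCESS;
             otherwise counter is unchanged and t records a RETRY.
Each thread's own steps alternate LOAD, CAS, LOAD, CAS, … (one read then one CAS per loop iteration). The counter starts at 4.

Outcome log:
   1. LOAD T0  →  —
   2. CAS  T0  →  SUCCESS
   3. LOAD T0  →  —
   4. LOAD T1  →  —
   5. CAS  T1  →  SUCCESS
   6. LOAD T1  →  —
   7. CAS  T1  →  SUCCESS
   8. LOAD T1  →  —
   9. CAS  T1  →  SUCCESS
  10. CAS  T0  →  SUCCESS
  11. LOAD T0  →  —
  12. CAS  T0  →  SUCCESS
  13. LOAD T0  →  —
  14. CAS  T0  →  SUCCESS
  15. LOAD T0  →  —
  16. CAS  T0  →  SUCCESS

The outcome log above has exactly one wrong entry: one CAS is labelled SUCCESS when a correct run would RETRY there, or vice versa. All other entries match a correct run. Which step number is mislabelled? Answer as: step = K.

Correct run:
T0 LOAD — after: cnt=4, r=4 — load
T0 CAS — after: cnt=5, r=4 — ok
T0 LOAD — after: cnt=5, r=5 — load
T1 LOAD — after: cnt=5, r=5 — load
T1 CAS — after: cnt=6, r=5 — ok
T1 LOAD — after: cnt=6, r=6 — load
T1 CAS — after: cnt=7, r=6 — ok
T1 LOAD — after: cnt=7, r=7 — load
T1 CAS — after: cnt=8, r=7 — ok
T0 CAS — after: cnt=8, r=5 — retry
T0 LOAD — after: cnt=8, r=8 — load
T0 CAS — after: cnt=9, r=8 — ok
T0 LOAD — after: cnt=9, r=9 — load
T0 CAS — after: cnt=10, r=9 — ok
T0 LOAD — after: cnt=10, r=10 — load
T0 CAS — after: cnt=11, r=10 — ok
Mismatch at 10.

step = 10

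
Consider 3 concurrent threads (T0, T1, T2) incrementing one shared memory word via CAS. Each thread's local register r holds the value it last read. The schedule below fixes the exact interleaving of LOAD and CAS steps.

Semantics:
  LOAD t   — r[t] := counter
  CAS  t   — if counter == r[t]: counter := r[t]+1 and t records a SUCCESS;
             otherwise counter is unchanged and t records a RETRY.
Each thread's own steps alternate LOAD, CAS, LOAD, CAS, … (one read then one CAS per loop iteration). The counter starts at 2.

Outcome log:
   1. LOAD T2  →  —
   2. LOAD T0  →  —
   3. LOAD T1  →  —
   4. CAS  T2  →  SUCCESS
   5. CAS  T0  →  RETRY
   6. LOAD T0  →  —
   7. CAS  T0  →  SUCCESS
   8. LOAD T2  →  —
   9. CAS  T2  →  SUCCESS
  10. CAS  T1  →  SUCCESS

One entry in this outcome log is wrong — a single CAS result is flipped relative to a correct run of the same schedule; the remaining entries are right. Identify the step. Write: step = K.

Correct run:
#1 T2 reads 2
#2 T0 reads 2
#3 T1 reads 2
#4 T2 CAS(2→3) writes; counter now 3
#5 T0 CAS(2→3) fails; counter now 3
#6 T0 reads 3
#7 T0 CAS(3→4) writes; counter now 4
#8 T2 reads 4
#9 T2 CAS(4→5) writes; counter now 5
#10 T1 CAS(2→3) fails; counter now 5
Flip is step 10.

step = 10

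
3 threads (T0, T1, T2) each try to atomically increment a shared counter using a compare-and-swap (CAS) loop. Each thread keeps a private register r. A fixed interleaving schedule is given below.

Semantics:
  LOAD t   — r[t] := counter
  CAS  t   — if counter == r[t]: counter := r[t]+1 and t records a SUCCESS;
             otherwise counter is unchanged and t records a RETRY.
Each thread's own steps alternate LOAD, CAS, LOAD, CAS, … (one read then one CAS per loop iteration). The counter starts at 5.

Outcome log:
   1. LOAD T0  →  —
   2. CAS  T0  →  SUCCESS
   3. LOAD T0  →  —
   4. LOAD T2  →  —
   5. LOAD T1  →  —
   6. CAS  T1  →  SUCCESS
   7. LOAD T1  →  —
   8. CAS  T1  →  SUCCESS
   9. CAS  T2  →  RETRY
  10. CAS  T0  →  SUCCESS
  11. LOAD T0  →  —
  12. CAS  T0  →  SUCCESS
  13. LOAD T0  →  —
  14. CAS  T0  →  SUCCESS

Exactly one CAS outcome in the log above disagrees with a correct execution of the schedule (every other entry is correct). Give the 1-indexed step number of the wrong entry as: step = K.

Reference trace:
   1) LOAD T0:  M=5  r_T0=5
   2) CAS  T0:  M=6  r_T0=5 ✓
   3) LOAD T0:  M=6  r_T0=6
   4) LOAD T2:  M=6  r_T2=6
   5) LOAD T1:  M=6  r_T1=6
   6) CAS  T1:  M=7  r_T1=6 ✓
   7) LOAD T1:  M=7  r_T1=7
   8) CAS  T1:  M=8  r_T1=7 ✓
   9) CAS  T2:  M=8  r_T2=6 ✗
  10) CAS  T0:  M=8  r_T0=6 ✗
  11) LOAD T0:  M=8  r_T0=8
  12) CAS  T0:  M=9  r_T0=8 ✓
  13) LOAD T0:  M=9  r_T0=9
  14) CAS  T0:  M=10  r_T0=9 ✓
Log disagrees first at step 10.

step = 10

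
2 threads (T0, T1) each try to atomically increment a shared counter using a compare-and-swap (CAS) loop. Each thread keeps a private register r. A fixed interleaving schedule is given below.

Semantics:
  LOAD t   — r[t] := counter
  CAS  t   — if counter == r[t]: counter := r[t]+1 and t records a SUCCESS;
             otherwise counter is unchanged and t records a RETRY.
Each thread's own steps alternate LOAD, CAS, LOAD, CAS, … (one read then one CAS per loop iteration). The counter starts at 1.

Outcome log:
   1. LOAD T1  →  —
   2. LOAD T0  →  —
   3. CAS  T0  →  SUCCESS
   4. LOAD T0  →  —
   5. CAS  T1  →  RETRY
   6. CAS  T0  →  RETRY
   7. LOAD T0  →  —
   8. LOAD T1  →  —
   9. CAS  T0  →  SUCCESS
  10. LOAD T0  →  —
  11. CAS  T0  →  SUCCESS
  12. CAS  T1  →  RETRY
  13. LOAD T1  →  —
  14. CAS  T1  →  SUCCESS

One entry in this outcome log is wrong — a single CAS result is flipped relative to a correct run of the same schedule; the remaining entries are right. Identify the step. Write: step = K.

Correct run:
   1) LOAD T1:  M=1  r_T1=1
   2) LOAD T0:  M=1  r_T0=1
   3) CAS  T0:  M=2  r_T0=1 ✓
   4) LOAD T0:  M=2  r_T0=2
   5) CAS  T1:  M=2  r_T1=1 ✗
   6) CAS  T0:  M=3  r_T0=2 ✓
   7) LOAD T0:  M=3  r_T0=3
   8) LOAD T1:  M=3  r_T1=3
   9) CAS  T0:  M=4  r_T0=3 ✓
  10) LOAD T0:  M=4  r_T0=4
  11) CAS  T0:  M=5  r_T0=4 ✓
  12) CAS  T1:  M=5  r_T1=3 ✗
  13) LOAD T1:  M=5  r_T1=5
  14) CAS  T1:  M=6  r_T1=5 ✓
Log disagrees first at step 6.

step = 6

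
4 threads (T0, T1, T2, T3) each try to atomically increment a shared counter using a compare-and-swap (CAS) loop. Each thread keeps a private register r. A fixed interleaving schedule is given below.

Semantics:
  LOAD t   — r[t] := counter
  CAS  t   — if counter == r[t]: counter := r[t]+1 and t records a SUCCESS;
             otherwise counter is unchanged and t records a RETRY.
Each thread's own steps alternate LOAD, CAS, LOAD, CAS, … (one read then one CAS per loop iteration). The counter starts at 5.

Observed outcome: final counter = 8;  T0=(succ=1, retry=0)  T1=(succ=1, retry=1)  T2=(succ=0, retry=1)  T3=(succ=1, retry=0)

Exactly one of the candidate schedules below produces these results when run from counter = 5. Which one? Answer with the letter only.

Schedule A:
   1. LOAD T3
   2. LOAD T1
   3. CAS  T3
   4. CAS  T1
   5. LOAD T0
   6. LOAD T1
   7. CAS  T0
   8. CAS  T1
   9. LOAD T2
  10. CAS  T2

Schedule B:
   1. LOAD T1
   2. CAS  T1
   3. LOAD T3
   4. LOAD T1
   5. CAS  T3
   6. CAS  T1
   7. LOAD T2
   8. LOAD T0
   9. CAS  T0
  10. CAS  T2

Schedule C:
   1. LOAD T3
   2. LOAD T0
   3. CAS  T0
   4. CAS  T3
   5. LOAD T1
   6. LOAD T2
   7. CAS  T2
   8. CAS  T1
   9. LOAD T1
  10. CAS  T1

Run B:
   1) LOAD T1:  M=5  r_T1=5
   2) CAS  T1:  M=6  r_T1=5 ✓
   3) LOAD T3:  M=6  r_T3=6
   4) LOAD T1:  M=6  r_T1=6
   5) CAS  T3:  M=7  r_T3=6 ✓
   6) CAS  T1:  M=7  r_T1=6 ✗
   7) LOAD T2:  M=7  r_T2=7
   8) LOAD T0:  M=7  r_T0=7
   9) CAS  T0:  M=8  r_T0=7 ✓
  10) CAS  T2:  M=8  r_T2=7 ✗

B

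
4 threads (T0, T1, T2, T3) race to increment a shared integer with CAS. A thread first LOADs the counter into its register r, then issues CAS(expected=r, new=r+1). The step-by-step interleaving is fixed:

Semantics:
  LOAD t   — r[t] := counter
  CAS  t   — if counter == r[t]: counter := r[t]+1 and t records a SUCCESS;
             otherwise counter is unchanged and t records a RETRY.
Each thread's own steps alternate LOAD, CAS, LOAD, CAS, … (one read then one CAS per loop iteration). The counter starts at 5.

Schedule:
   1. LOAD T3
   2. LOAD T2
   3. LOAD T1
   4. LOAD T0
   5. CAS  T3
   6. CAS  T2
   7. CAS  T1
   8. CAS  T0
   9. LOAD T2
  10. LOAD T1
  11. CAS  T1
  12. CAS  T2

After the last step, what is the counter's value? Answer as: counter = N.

T3 LOAD — after: cnt=5, r=5 — load
T2 LOAD — after: cnt=5, r=5 — load
T1 LOAD — after: cnt=5, r=5 — load
T0 LOAD — after: cnt=5, r=5 — load
T3 CAS — after: cnt=6, r=5 — ok
T2 CAS — after: cnt=6, r=5 — retry
T1 CAS — after: cnt=6, r=5 — retry
T0 CAS — after: cnt=6, r=5 — retry
T2 LOAD — after: cnt=6, r=6 — load
T1 LOAD — after: cnt=6, r=6 — load
T1 CAS — after: cnt=7, r=6 — ok
T2 CAS — after: cnt=7, r=6 — retry

counter = 7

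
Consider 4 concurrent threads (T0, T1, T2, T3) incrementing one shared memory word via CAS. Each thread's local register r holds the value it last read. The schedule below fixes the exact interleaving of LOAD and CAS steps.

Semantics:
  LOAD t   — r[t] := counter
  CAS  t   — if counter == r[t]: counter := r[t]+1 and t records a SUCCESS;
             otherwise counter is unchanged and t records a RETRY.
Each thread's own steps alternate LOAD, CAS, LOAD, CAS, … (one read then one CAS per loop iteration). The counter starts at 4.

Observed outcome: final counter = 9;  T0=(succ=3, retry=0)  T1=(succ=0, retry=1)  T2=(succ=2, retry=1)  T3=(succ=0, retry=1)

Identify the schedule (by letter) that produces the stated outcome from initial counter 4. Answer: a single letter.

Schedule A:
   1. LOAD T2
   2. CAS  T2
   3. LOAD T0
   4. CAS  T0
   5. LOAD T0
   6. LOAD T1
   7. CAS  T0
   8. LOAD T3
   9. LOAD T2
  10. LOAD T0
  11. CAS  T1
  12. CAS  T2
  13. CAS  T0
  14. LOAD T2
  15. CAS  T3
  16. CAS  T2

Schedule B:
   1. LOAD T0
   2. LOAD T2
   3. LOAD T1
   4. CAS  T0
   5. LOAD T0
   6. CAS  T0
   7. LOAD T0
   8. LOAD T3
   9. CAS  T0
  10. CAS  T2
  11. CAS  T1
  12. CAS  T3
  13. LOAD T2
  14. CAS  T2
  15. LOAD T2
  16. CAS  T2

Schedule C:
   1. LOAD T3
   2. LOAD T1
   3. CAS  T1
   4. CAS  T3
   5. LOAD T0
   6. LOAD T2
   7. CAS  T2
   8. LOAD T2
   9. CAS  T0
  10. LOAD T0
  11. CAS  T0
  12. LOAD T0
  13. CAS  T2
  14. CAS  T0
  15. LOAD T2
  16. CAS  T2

B

Tracing schedule B:
   1) LOAD T0:  M=4  r_T0=4
   2) LOAD T2:  M=4  r_T2=4
   3) LOAD T1:  M=4  r_T1=4
   4) CAS  T0:  M=5  r_T0=4 ✓
   5) LOAD T0:  M=5  r_T0=5
   6) CAS  T0:  M=6  r_T0=5 ✓
   7) LOAD T0:  M=6  r_T0=6
   8) LOAD T3:  M=6  r_T3=6
   9) CAS  T0:  M=7  r_T0=6 ✓
  10) CAS  T2:  M=7  r_T2=4 ✗
  11) CAS  T1:  M=7  r_T1=4 ✗
  12) CAS  T3:  M=7  r_T3=6 ✗
  13) LOAD T2:  M=7  r_T2=7
  14) CAS  T2:  M=8  r_T2=7 ✓
  15) LOAD T2:  M=8  r_T2=8
  16) CAS  T2:  M=9  r_T2=8 ✓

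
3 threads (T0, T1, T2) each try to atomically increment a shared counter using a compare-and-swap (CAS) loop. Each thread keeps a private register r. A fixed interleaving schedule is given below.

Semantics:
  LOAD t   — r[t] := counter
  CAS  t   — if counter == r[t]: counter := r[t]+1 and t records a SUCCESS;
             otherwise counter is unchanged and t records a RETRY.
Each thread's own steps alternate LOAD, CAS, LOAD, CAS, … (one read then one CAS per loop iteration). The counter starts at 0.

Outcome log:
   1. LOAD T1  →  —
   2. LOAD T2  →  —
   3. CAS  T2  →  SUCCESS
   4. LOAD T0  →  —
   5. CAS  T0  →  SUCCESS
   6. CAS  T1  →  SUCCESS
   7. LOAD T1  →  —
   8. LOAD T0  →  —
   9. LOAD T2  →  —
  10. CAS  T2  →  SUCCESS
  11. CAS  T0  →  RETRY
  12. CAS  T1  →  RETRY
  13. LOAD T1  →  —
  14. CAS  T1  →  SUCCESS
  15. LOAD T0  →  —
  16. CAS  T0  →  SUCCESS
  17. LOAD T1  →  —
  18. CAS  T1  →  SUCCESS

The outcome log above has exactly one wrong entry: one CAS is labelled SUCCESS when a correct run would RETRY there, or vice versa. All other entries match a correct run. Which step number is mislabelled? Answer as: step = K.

Correct run:
#1 T1 reads 0
#2 T2 reads 0
#3 T2 CAS(0→1) writes; counter now 1
#4 T0 reads 1
#5 T0 CAS(1→2) writes; counter now 2
#6 T1 CAS(0→1) fails; counter now 2
#7 T1 reads 2
#8 T0 reads 2
#9 T2 reads 2
#10 T2 CAS(2→3) writes; counter now 3
#11 T0 CAS(2→3) fails; counter now 3
#12 T1 CAS(2→3) fails; counter now 3
#13 T1 reads 3
#14 T1 CAS(3→4) writes; counter now 4
#15 T0 reads 4
#16 T0 CAS(4→5) writes; counter now 5
#17 T1 reads 5
#18 T1 CAS(5→6) writes; counter now 6
Log disagrees first at step 6.

step = 6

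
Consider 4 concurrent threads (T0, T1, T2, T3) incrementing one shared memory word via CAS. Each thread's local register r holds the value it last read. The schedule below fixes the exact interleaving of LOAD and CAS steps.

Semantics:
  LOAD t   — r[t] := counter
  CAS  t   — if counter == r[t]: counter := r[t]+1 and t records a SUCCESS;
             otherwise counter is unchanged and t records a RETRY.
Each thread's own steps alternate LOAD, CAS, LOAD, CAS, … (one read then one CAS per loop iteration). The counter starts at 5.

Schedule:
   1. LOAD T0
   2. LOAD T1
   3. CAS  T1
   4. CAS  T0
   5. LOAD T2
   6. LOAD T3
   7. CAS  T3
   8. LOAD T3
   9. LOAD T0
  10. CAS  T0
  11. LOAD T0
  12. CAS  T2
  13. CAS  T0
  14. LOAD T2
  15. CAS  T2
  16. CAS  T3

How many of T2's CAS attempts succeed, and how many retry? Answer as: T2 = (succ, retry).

T2 = (1, 1)

step 1: T0 LOAD ⇒ load; ctr=5 reg=5
step 2: T1 LOAD ⇒ load; ctr=5 reg=5
step 3: T1 CAS ⇒ ok; ctr=6 reg=5
step 4: T0 CAS ⇒ retry; ctr=6 reg=5
step 5: T2 LOAD ⇒ load; ctr=6 reg=6
step 6: T3 LOAD ⇒ load; ctr=6 reg=6
step 7: T3 CAS ⇒ ok; ctr=7 reg=6
step 8: T3 LOAD ⇒ load; ctr=7 reg=7
step 9: T0 LOAD ⇒ load; ctr=7 reg=7
step 10: T0 CAS ⇒ ok; ctr=8 reg=7
step 11: T0 LOAD ⇒ load; ctr=8 reg=8
step 12: T2 CAS ⇒ retry; ctr=8 reg=6
step 13: T0 CAS ⇒ ok; ctr=9 reg=8
step 14: T2 LOAD ⇒ load; ctr=9 reg=9
step 15: T2 CAS ⇒ ok; ctr=10 reg=9
step 16: T3 CAS ⇒ retry; ctr=10 reg=7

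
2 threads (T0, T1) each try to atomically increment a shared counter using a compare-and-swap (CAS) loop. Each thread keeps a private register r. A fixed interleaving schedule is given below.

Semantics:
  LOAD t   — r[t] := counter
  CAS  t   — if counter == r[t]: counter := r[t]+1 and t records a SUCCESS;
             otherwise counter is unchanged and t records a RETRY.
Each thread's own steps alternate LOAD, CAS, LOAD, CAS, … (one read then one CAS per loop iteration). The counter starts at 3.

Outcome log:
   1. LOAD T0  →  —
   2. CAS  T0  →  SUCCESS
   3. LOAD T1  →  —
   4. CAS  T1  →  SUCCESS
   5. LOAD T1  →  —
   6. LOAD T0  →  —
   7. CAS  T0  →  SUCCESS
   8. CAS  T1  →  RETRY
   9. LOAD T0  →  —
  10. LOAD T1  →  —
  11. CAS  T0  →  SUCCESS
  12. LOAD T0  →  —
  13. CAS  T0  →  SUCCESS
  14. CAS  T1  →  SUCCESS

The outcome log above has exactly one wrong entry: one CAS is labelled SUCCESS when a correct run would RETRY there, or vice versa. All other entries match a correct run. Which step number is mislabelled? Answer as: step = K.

Reference trace:
step 1: T0 LOAD ⇒ load; ctr=3 reg=3
step 2: T0 CAS ⇒ ok; ctr=4 reg=3
step 3: T1 LOAD ⇒ load; ctr=4 reg=4
step 4: T1 CAS ⇒ ok; ctr=5 reg=4
step 5: T1 LOAD ⇒ load; ctr=5 reg=5
step 6: T0 LOAD ⇒ load; ctr=5 reg=5
step 7: T0 CAS ⇒ ok; ctr=6 reg=5
step 8: T1 CAS ⇒ retry; ctr=6 reg=5
step 9: T0 LOAD ⇒ load; ctr=6 reg=6
step 10: T1 LOAD ⇒ load; ctr=6 reg=6
step 11: T0 CAS ⇒ ok; ctr=7 reg=6
step 12: T0 LOAD ⇒ load; ctr=7 reg=7
step 13: T0 CAS ⇒ ok; ctr=8 reg=7
step 14: T1 CAS ⇒ retry; ctr=8 reg=6
Flip is step 14.

step = 14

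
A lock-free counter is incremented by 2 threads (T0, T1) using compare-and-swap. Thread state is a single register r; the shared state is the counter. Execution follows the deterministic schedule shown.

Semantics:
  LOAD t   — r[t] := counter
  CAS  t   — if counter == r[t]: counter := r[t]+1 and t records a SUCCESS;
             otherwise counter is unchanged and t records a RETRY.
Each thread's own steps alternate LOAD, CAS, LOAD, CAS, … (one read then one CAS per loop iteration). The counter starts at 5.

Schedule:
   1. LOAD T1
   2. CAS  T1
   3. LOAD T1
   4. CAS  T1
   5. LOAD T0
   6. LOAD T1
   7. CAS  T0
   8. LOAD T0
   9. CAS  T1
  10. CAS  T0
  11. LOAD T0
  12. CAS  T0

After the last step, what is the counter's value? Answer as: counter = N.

counter = 10

#1 T1 reads 5
#2 T1 CAS(5→6) writes; counter now 6
#3 T1 reads 6
#4 T1 CAS(6→7) writes; counter now 7
#5 T0 reads 7
#6 T1 reads 7
#7 T0 CAS(7→8) writes; counter now 8
#8 T0 reads 8
#9 T1 CAS(7→8) fails; counter now 8
#10 T0 CAS(8→9) writes; counter now 9
#11 T0 reads 9
#12 T0 CAS(9→10) writes; counter now 10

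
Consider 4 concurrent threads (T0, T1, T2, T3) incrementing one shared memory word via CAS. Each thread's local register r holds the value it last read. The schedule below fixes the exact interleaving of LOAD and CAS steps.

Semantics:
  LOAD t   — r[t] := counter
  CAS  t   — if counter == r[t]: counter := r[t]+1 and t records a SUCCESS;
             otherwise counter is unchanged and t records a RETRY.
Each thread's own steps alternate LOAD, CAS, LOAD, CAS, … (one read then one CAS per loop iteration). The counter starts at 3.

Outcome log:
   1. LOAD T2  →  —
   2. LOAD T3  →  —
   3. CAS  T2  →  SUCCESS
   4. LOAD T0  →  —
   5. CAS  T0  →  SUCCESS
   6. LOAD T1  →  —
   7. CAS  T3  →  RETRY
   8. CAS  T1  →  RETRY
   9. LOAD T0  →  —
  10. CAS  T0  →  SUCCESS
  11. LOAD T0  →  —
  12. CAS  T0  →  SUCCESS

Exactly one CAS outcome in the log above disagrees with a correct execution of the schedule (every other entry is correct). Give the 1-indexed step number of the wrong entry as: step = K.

Re-executing:
[1] T2.load  rd  (counter 3, T2.r 3)
[2] T3.load  rd  (counter 3, T3.r 3)
[3] T2.cas  hit  (counter 4, T2.r 3)
[4] T0.load  rd  (counter 4, T0.r 4)
[5] T0.cas  hit  (counter 5, T0.r 4)
[6] T1.load  rd  (counter 5, T1.r 5)
[7] T3.cas  miss  (counter 5, T3.r 3)
[8] T1.cas  hit  (counter 6, T1.r 5)
[9] T0.load  rd  (counter 6, T0.r 6)
[10] T0.cas  hit  (counter 7, T0.r 6)
[11] T0.load  rd  (counter 7, T0.r 7)
[12] T0.cas  hit  (counter 8, T0.r 7)
Mismatch at 8.

step = 8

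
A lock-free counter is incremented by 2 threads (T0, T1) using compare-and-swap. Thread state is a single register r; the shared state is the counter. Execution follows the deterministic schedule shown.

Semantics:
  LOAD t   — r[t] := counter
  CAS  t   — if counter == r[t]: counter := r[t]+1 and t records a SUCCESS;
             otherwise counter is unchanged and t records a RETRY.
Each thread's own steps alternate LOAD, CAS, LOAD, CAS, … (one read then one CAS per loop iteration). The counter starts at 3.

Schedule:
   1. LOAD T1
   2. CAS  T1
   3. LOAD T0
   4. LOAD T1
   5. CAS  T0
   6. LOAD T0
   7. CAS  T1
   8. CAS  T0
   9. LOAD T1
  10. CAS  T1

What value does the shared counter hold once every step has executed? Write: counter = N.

counter = 7

step 1: T1 LOAD ⇒ load; ctr=3 reg=3
step 2: T1 CAS ⇒ ok; ctr=4 reg=3
step 3: T0 LOAD ⇒ load; ctr=4 reg=4
step 4: T1 LOAD ⇒ load; ctr=4 reg=4
step 5: T0 CAS ⇒ ok; ctr=5 reg=4
step 6: T0 LOAD ⇒ load; ctr=5 reg=5
step 7: T1 CAS ⇒ retry; ctr=5 reg=4
step 8: T0 CAS ⇒ ok; ctr=6 reg=5
step 9: T1 LOAD ⇒ load; ctr=6 reg=6
step 10: T1 CAS ⇒ ok; ctr=7 reg=6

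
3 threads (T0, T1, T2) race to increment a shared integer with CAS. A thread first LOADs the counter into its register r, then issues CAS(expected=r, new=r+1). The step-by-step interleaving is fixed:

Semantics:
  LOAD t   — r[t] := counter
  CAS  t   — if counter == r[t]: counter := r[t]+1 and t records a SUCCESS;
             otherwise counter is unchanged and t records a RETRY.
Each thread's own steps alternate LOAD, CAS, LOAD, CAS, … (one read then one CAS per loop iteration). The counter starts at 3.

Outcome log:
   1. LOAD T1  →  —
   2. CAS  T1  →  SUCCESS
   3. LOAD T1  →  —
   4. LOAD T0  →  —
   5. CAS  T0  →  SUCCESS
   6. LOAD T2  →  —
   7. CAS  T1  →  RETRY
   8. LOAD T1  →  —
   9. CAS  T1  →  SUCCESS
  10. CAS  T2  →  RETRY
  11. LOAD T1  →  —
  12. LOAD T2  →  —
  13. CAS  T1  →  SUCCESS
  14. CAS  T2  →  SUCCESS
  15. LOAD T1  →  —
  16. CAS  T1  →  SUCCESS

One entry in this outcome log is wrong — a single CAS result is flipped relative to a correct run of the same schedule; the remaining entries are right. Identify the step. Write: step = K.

step = 14

Re-executing:
[1] T1.load  rd  (counter 3, T1.r 3)
[2] T1.cas  hit  (counter 4, T1.r 3)
[3] T1.load  rd  (counter 4, T1.r 4)
[4] T0.load  rd  (counter 4, T0.r 4)
[5] T0.cas  hit  (counter 5, T0.r 4)
[6] T2.load  rd  (counter 5, T2.r 5)
[7] T1.cas  miss  (counter 5, T1.r 4)
[8] T1.load  rd  (counter 5, T1.r 5)
[9] T1.cas  hit  (counter 6, T1.r 5)
[10] T2.cas  miss  (counter 6, T2.r 5)
[11] T1.load  rd  (counter 6, T1.r 6)
[12] T2.load  rd  (counter 6, T2.r 6)
[13] T1.cas  hit  (counter 7, T1.r 6)
[14] T2.cas  miss  (counter 7, T2.r 6)
[15] T1.load  rd  (counter 7, T1.r 7)
[16] T1.cas  hit  (counter 8, T1.r 7)
Flip is step 14.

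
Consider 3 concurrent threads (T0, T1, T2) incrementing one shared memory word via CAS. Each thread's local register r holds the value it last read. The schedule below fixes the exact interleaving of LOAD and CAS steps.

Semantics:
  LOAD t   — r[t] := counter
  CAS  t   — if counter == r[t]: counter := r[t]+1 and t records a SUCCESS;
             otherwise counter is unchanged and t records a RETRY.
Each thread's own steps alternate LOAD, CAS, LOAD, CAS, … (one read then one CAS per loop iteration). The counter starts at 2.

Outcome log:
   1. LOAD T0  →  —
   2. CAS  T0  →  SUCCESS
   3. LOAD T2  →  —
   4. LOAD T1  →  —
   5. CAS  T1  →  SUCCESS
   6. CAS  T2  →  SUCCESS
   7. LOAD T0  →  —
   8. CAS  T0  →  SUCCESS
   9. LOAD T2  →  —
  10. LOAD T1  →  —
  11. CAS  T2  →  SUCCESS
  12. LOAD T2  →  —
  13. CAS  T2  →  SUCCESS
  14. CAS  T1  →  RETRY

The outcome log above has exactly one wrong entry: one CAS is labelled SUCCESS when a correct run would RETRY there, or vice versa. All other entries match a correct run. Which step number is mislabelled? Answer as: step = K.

step = 6

Correct run:
   1) LOAD T0:  M=2  r_T0=2
   2) CAS  T0:  M=3  r_T0=2 ✓
   3) LOAD T2:  M=3  r_T2=3
   4) LOAD T1:  M=3  r_T1=3
   5) CAS  T1:  M=4  r_T1=3 ✓
   6) CAS  T2:  M=4  r_T2=3 ✗
   7) LOAD T0:  M=4  r_T0=4
   8) CAS  T0:  M=5  r_T0=4 ✓
   9) LOAD T2:  M=5  r_T2=5
  10) LOAD T1:  M=5  r_T1=5
  11) CAS  T2:  M=6  r_T2=5 ✓
  12) LOAD T2:  M=6  r_T2=6
  13) CAS  T2:  M=7  r_T2=6 ✓
  14) CAS  T1:  M=7  r_T1=5 ✗
Flip is step 6.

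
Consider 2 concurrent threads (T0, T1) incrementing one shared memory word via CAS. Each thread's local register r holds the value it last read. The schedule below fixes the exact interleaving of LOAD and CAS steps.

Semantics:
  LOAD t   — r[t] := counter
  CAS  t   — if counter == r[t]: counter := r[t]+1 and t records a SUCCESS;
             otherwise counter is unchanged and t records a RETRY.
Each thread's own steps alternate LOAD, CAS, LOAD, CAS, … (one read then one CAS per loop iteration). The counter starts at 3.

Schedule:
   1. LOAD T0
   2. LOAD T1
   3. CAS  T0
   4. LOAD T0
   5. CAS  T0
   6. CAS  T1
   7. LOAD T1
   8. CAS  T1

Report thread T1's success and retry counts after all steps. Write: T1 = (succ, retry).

[1] T0.load  rd  (counter 3, T0.r 3)
[2] T1.load  rd  (counter 3, T1.r 3)
[3] T0.cas  hit  (counter 4, T0.r 3)
[4] T0.load  rd  (counter 4, T0.r 4)
[5] T0.cas  hit  (counter 5, T0.r 4)
[6] T1.cas  miss  (counter 5, T1.r 3)
[7] T1.load  rd  (counter 5, T1.r 5)
[8] T1.cas  hit  (counter 6, T1.r 5)

T1 = (1, 1)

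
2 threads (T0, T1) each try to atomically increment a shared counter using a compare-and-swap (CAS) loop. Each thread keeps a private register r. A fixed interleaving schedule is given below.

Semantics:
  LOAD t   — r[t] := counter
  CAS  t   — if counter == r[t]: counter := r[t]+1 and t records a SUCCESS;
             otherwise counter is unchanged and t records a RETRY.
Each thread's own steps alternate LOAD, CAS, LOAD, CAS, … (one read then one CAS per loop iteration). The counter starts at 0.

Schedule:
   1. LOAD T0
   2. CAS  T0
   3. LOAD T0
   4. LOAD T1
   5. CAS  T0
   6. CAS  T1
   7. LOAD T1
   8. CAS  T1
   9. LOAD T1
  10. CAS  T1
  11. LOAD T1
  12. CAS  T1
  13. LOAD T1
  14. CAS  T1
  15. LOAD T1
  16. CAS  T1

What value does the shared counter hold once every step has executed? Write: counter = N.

#1 T0 reads 0
#2 T0 CAS(0→1) writes; counter now 1
#3 T0 reads 1
#4 T1 reads 1
#5 T0 CAS(1→2) writes; counter now 2
#6 T1 CAS(1→2) fails; counter now 2
#7 T1 reads 2
#8 T1 CAS(2→3) writes; counter now 3
#9 T1 reads 3
#10 T1 CAS(3→4) writes; counter now 4
#11 T1 reads 4
#12 T1 CAS(4→5) writes; counter now 5
#13 T1 reads 5
#14 T1 CAS(5→6) writes; counter now 6
#15 T1 reads 6
#16 T1 CAS(6→7) writes; counter now 7

counter = 7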